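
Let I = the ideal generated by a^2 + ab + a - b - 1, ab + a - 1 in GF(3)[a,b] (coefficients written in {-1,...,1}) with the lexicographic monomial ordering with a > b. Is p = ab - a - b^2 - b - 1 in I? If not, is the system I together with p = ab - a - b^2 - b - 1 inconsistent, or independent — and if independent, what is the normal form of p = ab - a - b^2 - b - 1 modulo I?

First compute the reduced Gröbner basis of I by Buchberger's algorithm.
f_1 = a^2 + ab + a - b - 1, LT = a^2.
f_2 = ab + a - 1, LT = ab.

S(f_1,f_2): lcm = a^2b. S = -a^2 + ab^2 + ab + a - b^2 - b.
  reduce S modulo (f_1, f_2):
  remainder a - b^2 - b ≠ 0; add h_3 = a - b^2 - b to the basis.

S(f_2,h_3): lcm = ab. S = a + b^3 + b^2 - 1.
  reduce S modulo (f_1, f_2, h_3):
  remainder b^3 - b^2 + b - 1 ≠ 0; add h_4 = b^3 - b^2 + b - 1 to the basis.

The other S-polynomials (S(f_1,h_3), S(f_1,h_4), S(f_2,h_4), S(h_3,h_4)) all reduce to 0 modulo the current basis, so we have a Gröbner basis.
Inter-reduce: drop elements whose leading term is divisible by another's, tail-reduce, and make monic.
Reduced Gröbner basis: {a - b^2 - b, b^3 - b^2 + b - 1}.
Label its elements g_1 = a - b^2 - b, g_2 = b^3 - b^2 + b - 1.

Reduce p = ab - a - b^2 - b - 1 modulo G:
  leading term ab: subtract (b)·g_1 from ab - a - b^2 - b - 1 → -a + b^3 - b - 1
  leading term a: subtract (-1)·g_1 from -a + b^3 - b - 1 → b^3 - b^2 + b - 1
  leading term b^3: subtract (1)·g_2 from b^3 - b^2 + b - 1 → 0
  normal form = 0.
Since the normal form is 0, p ∈ I.

The remainder on division by a Gröbner basis is unique — it is the normal form.

ab - a - b^2 - b - 1 lies in I (it reduces to 0).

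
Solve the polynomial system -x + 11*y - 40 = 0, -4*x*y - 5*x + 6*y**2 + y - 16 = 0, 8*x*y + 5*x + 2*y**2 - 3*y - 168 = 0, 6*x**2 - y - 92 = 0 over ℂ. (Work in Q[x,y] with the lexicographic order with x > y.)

{(4, 4)}

Compute a lex Gröbner basis by Buchberger's algorithm.
f_1 = -x + 11*y - 40, LT = x.
f_2 = -4*x*y - 5*x + 6*y**2 + y - 16, LT = x*y.
f_3 = 8*x*y + 5*x + 2*y**2 - 3*y - 168, LT = x*y.
f_4 = 6*x**2 - y - 92, LT = x**2.

S(f_1,f_2): lcm = x*y. S = -5/4*x - 19/2*y**2 + 161/4*y - 4.
  leading term x: subtract (5/4)·f_1 from -5/4*x - 19/2*y**2 + 161/4*y - 4 → -19/2*y**2 + 53/2*y + 46
  leading term y**2: no divisor's leading term divides it; move -19/2*y**2 to the remainder.
  leading term y: no divisor's leading term divides it; move 53/2*y to the remainder.
  leading term 1: no divisor's leading term divides it; move 46 to the remainder.
  remainder -19/2*y**2 + 53/2*y + 46 ≠ 0; add h_5 = -19/2*y**2 + 53/2*y + 46 to the basis.

S(f_1,f_3): lcm = x*y. S = -5/8*x - 45/4*y**2 + 323/8*y + 21.
  leading term x: subtract (5/8)·f_1 from -5/8*x - 45/4*y**2 + 323/8*y + 21 → -45/4*y**2 + 67/2*y + 46
  leading term y**2: subtract (45/38)·h_5 from -45/4*y**2 + 67/2*y + 46 → 161/76*y - 161/19
  leading term y: no divisor's leading term divides it; move 161/76*y to the remainder.
  leading term 1: no divisor's leading term divides it; move -161/19 to the remainder.
  remainder 161/76*y - 161/19 ≠ 0; add h_6 = 161/76*y - 161/19 to the basis.

S(f_1,f_4): lcm = x**2. S = -11*x*y + 40*x + 1/6*y + 46/3.
  leading term x*y: subtract (11*y)·f_1 from -11*x*y + 40*x + 1/6*y + 46/3 → 40*x - 121*y**2 + 2641/6*y + 46/3
  leading term x: subtract (-40)·f_1 from 40*x - 121*y**2 + 2641/6*y + 46/3 → -121*y**2 + 5281/6*y - 4754/3
  leading term y**2: subtract (242/19)·h_5 from -121*y**2 + 5281/6*y - 4754/3 → 61861/114*y - 123722/57
  leading term y: subtract (123722/483)·h_6 from 61861/114*y - 123722/57 → 0
  remainder 0.

S(f_2,f_3): lcm = x*y. S = 5/8*x - 7/4*y**2 + 1/8*y + 25.
  leading term x: subtract (-5/8)·f_1 from 5/8*x - 7/4*y**2 + 1/8*y + 25 → -7/4*y**2 + 7*y
  leading term y**2: subtract (7/38)·h_5 from -7/4*y**2 + 7*y → 161/76*y - 161/19
  leading term y: subtract (1)·h_6 from 161/76*y - 161/19 → 0
  remainder 0.

S(f_2,f_4): lcm = x**2*y. S = 5/4*x**2 - 3/2*x*y**2 - 1/4*x*y + 4*x + 1/6*y**2 + 46/3*y.
  leading term x**2: subtract (-5/4*x)·f_1 from 5/4*x**2 - 3/2*x*y**2 - 1/4*x*y + 4*x + 1/6*y**2 + 46/3*y → -3/2*x*y**2 + 27/2*x*y - 46*x + 1/6*y**2 + 46/3*y
  leading term x*y**2: subtract (3/2*y**2)·f_1 from -3/2*x*y**2 + 27/2*x*y - 46*x + 1/6*y**2 + 46/3*y → 27/2*x*y - 46*x - 33/2*y**3 + 361/6*y**2 + 46/3*y
  leading term x*y: subtract (-27/2*y)·f_1 from 27/2*x*y - 46*x - 33/2*y**3 + 361/6*y**2 + 46/3*y → -46*x - 33/2*y**3 + 626/3*y**2 - 1574/3*y
  leading term x: subtract (46)·f_1 from -46*x - 33/2*y**3 + 626/3*y**2 - 1574/3*y → -33/2*y**3 + 626/3*y**2 - 3092/3*y + 1840
  leading term y**3: subtract (33/19*y)·h_5 from -33/2*y**3 + 626/3*y**2 - 3092/3*y + 1840 → 18541/114*y**2 - 63302/57*y + 1840
  leading term y**2: subtract (-18541/1083)·h_5 from 18541/114*y**2 - 63302/57*y + 1840 → -1422803/2166*y + 2845606/1083
  leading term y: subtract (-123722/399)·h_6 from -1422803/2166*y + 2845606/1083 → 0
  remainder 0.

S(f_3,f_4): lcm = x**2*y. S = 5/8*x**2 + 1/4*x*y**2 - 3/8*x*y - 21*x + 1/6*y**2 + 46/3*y.
  leading term x**2: subtract (-5/8*x)·f_1 from 5/8*x**2 + 1/4*x*y**2 - 3/8*x*y - 21*x + 1/6*y**2 + 46/3*y → 1/4*x*y**2 + 13/2*x*y - 46*x + 1/6*y**2 + 46/3*y
  leading term x*y**2: subtract (-1/4*y**2)·f_1 from 1/4*x*y**2 + 13/2*x*y - 46*x + 1/6*y**2 + 46/3*y → 13/2*x*y - 46*x + 11/4*y**3 - 59/6*y**2 + 46/3*y
  leading term x*y: subtract (-13/2*y)·f_1 from 13/2*x*y - 46*x + 11/4*y**3 - 59/6*y**2 + 46/3*y → -46*x + 11/4*y**3 + 185/3*y**2 - 734/3*y
  leading term x: subtract (46)·f_1 from -46*x + 11/4*y**3 + 185/3*y**2 - 734/3*y → 11/4*y**3 + 185/3*y**2 - 2252/3*y + 1840
  leading term y**3: subtract (-11/38*y)·h_5 from 11/4*y**3 + 185/3*y**2 - 2252/3*y + 1840 → 15809/228*y**2 - 42029/57*y + 1840
  leading term y**2: subtract (-15809/2166)·h_5 from 15809/228*y**2 - 42029/57*y + 1840 → -2356327/4332*y + 2356327/1083
  leading term y: subtract (-102449/399)·h_6 from -2356327/4332*y + 2356327/1083 → 0
  remainder 0.

S(f_1,h_5): leading monomials are coprime, so the S-polynomial reduces to 0 (Buchberger's first criterion).
S(f_2,h_5): lcm = x*y**2. S = 307/76*x*y + 92/19*x - 3/2*y**3 - 1/4*y**2 + 4*y.
  leading term x*y: subtract (-307/76*y)·f_1 from 307/76*x*y + 92/19*x - 3/2*y**3 - 1/4*y**2 + 4*y → 92/19*x - 3/2*y**3 + 1679/38*y**2 - 2994/19*y
  leading term x: subtract (-92/19)·f_1 from 92/19*x - 3/2*y**3 + 1679/38*y**2 - 2994/19*y → -3/2*y**3 + 1679/38*y**2 - 1982/19*y - 3680/19
  leading term y**3: subtract (3/19*y)·h_5 from -3/2*y**3 + 1679/38*y**2 - 1982/19*y - 3680/19 → 40*y**2 - 2120/19*y - 3680/19
  leading term y**2: subtract (-80/19)·h_5 from 40*y**2 - 2120/19*y - 3680/19 → 0
  remainder 0.

S(f_3,h_5): lcm = x*y**2. S = 519/152*x*y + 92/19*x + 1/4*y**3 - 3/8*y**2 - 21*y.
  leading term x*y: subtract (-519/152*y)·f_1 from 519/152*x*y + 92/19*x + 1/4*y**3 - 3/8*y**2 - 21*y → 92/19*x + 1/4*y**3 + 1413/38*y**2 - 2994/19*y
  leading term x: subtract (-92/19)·f_1 from 92/19*x + 1/4*y**3 + 1413/38*y**2 - 2994/19*y → 1/4*y**3 + 1413/38*y**2 - 1982/19*y - 3680/19
  leading term y**3: subtract (-1/38*y)·h_5 from 1/4*y**3 + 1413/38*y**2 - 1982/19*y - 3680/19 → 2879/76*y**2 - 1959/19*y - 3680/19
  leading term y**2: subtract (-2879/722)·h_5 from 2879/76*y**2 - 1959/19*y - 3680/19 → 3703/1444*y - 3703/361
  leading term y: subtract (23/19)·h_6 from 3703/1444*y - 3703/361 → 0
  remainder 0.

S(f_4,h_5): leading monomials are coprime, so the S-polynomial reduces to 0 (Buchberger's first criterion).
S(f_1,h_6): leading monomials are coprime, so the S-polynomial reduces to 0 (Buchberger's first criterion).
S(f_2,h_6): lcm = x*y. S = 21/4*x - 3/2*y**2 - 1/4*y + 4.
  leading term x: subtract (-21/4)·f_1 from 21/4*x - 3/2*y**2 - 1/4*y + 4 → -3/2*y**2 + 115/2*y - 206
  leading term y**2: subtract (3/19)·h_5 from -3/2*y**2 + 115/2*y - 206 → 1013/19*y - 4052/19
  leading term y: subtract (4052/161)·h_6 from 1013/19*y - 4052/19 → 0
  remainder 0.

S(f_3,h_6): lcm = x*y. S = 37/8*x + 1/4*y**2 - 3/8*y - 21.
  leading term x: subtract (-37/8)·f_1 from 37/8*x + 1/4*y**2 - 3/8*y - 21 → 1/4*y**2 + 101/2*y - 206
  leading term y**2: subtract (-1/38)·h_5 from 1/4*y**2 + 101/2*y - 206 → 3891/76*y - 3891/19
  leading term y: subtract (3891/161)·h_6 from 3891/76*y - 3891/19 → 0
  remainder 0.

S(f_4,h_6): leading monomials are coprime, so the S-polynomial reduces to 0 (Buchberger's first criterion).
S(h_5,h_6): lcm = y**2. S = 23/19*y - 92/19.
  leading term y: subtract (4/7)·h_6 from 23/19*y - 92/19 → 0
  remainder 0.

Every S-polynomial of the final basis reduces to 0, so we have a Gröbner basis.
Inter-reduce: drop elements whose leading term is divisible by another's, tail-reduce, and make monic.
Reduced Gröbner basis: {x - 4, y - 4}.

Elimination: the polynomial y - 4 lies in the elimination ideal for y, so y ∈ {4}. For each such y, the remaining basis elements (now univariate) give the rest of the solution.
  y = 4: the earlier basis element becomes x - 4 = 0, giving x = 4 — point (4, 4).
Each listed point satisfies every original equation (direct substitution).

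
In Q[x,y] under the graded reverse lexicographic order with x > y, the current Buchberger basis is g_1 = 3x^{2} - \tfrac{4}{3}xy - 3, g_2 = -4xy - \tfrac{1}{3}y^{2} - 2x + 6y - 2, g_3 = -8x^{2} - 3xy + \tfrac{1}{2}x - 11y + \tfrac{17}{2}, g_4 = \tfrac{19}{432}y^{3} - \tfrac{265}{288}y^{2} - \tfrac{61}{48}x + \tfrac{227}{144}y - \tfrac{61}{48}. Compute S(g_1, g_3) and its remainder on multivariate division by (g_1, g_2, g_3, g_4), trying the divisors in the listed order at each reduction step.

lcm(LM(g_1), LM(g_3)) = x^{2}.
S = (lcm/LT(g_1))·g_1 − (lcm/LT(g_3))·g_3 = -\tfrac{59}{72}xy + \tfrac{1}{16}x - \tfrac{11}{8}y + \tfrac{1}{16}.
Reduce S modulo (g_1, g_2, g_3, g_4) in that order:
  leading term xy: subtract (\tfrac{59}{288})·g_2 from -\tfrac{59}{72}xy + \tfrac{1}{16}x - \tfrac{11}{8}y + \tfrac{1}{16} → \tfrac{59}{864}y^{2} + \tfrac{17}{36}x - \tfrac{125}{48}y + \tfrac{17}{36}
  leading term y^{2}: no divisor's leading term divides it; move \tfrac{59}{864}y^{2} to the remainder.
  leading term x: no divisor's leading term divides it; move \tfrac{17}{36}x to the remainder.
  leading term y: no divisor's leading term divides it; move -\tfrac{125}{48}y to the remainder.
  leading term 1: no divisor's leading term divides it; move \tfrac{17}{36} to the remainder.
The remainder \tfrac{59}{864}y^{2} + \tfrac{17}{36}x - \tfrac{125}{48}y + \tfrac{17}{36} is nonzero, so it would be added as the next basis element.

S(g_1, g_3) = -\tfrac{59}{72}xy + \tfrac{1}{16}x - \tfrac{11}{8}y + \tfrac{1}{16}; remainder on division = \tfrac{59}{864}y^{2} + \tfrac{17}{36}x - \tfrac{125}{48}y + \tfrac{17}{36}.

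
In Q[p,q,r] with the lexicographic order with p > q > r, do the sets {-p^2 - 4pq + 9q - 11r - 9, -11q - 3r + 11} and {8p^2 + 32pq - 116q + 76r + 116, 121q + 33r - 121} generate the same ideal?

Yes, the ideals are equal.

Equality of ideals is decidable: compute both reduced Gröbner bases (unique for the ordering) and check whether they agree.
Buchberger on the first generating set:
f_1 = -p^2 - 4pq + 9q - 11r - 9, LT = p^2.
f_2 = -11q - 3r + 11, LT = q.

The S-polynomials (S(f_1,f_2)) all reduce to 0 modulo the current basis, so we have a Gröbner basis.
Inter-reduce: drop elements whose leading term is divisible by another's, tail-reduce, and make monic.
Reduced Gröbner basis: {p^2 - 12/11pr + 4p + 148/11r, q + 3/11r - 1}.

Buchberger on the second generating set:
h_1 = 8p^2 + 32pq - 116q + 76r + 116, LT = p^2.
h_2 = 121q + 33r - 121, LT = q.

The S-polynomials (S(h_1,h_2)) all reduce to 0 modulo the current basis, so we have a Gröbner basis.
Inter-reduce: drop elements whose leading term is divisible by another's, tail-reduce, and make monic.
Reduced Gröbner basis: {p^2 - 12/11pr + 4p + 148/11r, q + 3/11r - 1}.

Same reduced basis, so the two generating sets span the same ideal.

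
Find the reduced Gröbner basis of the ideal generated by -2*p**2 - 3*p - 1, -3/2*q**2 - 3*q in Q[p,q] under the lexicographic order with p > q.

G = {p**2 + 3/2*p + 1/2, q**2 + 2*q}

f_1 = -2*p**2 - 3*p - 1, LT = p**2.
f_2 = -3/2*q**2 - 3*q, LT = q**2.

S(f_1,f_2): leading monomials are coprime, so the S-polynomial reduces to 0 (Buchberger's first criterion).
Every S-polynomial of the final basis reduces to 0, so we have a Gröbner basis.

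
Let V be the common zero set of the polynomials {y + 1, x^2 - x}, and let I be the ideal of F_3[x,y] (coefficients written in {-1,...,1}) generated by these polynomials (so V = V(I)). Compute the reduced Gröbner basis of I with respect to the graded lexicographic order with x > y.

Buchberger's algorithm terminates because the ascending chain of leading-term ideals stabilizes.

f_1 = y + 1, LT = y.
f_2 = x^2 - x, LT = x^2.

The S-polynomials (S(f_1,f_2)) all reduce to 0 modulo the current basis, so we have a Gröbner basis.

G = {x^2 - x, y + 1}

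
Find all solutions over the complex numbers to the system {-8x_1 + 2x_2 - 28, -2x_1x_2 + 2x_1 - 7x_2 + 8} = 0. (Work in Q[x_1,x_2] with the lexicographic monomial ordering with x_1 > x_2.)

{(-15/4, -1), (-3, 2)}

Compute a lex Gröbner basis by Buchberger's algorithm.
f_1 = -8x_1 + 2x_2 - 28, LT = x_1.
f_2 = -2x_1x_2 + 2x_1 - 7x_2 + 8, LT = x_1x_2.

S(f_1,f_2): lcm = x_1x_2. S = x_1 - 1/4x_2^2 + 4.
  leading term x_1: subtract (-1/8)·f_1 from x_1 - 1/4x_2^2 + 4 → -1/4x_2^2 + 1/4x_2 + 1/2
  leading term x_2^2: no divisor's leading term divides it; move -1/4x_2^2 to the remainder.
  leading term x_2: no divisor's leading term divides it; move 1/4x_2 to the remainder.
  leading term 1: no divisor's leading term divides it; move 1/2 to the remainder.
  remainder -1/4x_2^2 + 1/4x_2 + 1/2 ≠ 0; add h_3 = -1/4x_2^2 + 1/4x_2 + 1/2 to the basis.

The other S-polynomials (S(f_1,h_3), S(f_2,h_3)) all reduce to 0 modulo the current basis, so we have a Gröbner basis.
Inter-reduce: drop elements whose leading term is divisible by another's, tail-reduce, and make monic.
Reduced Gröbner basis: {x_1 - 1/4x_2 + 7/2, x_2^2 - x_2 - 2}.

A lex Gröbner basis eliminates variables successively. Here x_2^2 - x_2 - 2 depends only on x_2, with roots {-1, 2}; lifting each root through the earlier basis elements recovers the full solutions.
  x_2 = -1: the earlier basis element becomes x_1 + 15/4 = 0, giving x_1 = -15/4 — point (-15/4, -1).
  x_2 = 2: the earlier basis element becomes x_1 + 3 = 0, giving x_1 = -3 — point (-3, 2).
Check: every point annihilates each of the original generators.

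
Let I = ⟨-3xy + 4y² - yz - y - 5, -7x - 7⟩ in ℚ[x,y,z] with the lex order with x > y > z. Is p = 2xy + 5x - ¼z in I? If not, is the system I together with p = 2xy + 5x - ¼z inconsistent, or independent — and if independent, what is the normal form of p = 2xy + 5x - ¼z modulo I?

First compute the reduced Gröbner basis of I by Buchberger's algorithm.
f_1 = -3xy + 4y² - yz - y - 5, LT = xy.
f_2 = -7x - 7, LT = x.

S(f_1,f_2): lcm = xy. S = -4/3y² + ⅓yz - ⅔y + 5/3.
  reduce S modulo (f_1, f_2):
  remainder -4/3y² + ⅓yz - ⅔y + 5/3 ≠ 0; add h_3 = -4/3y² + ⅓yz - ⅔y + 5/3 to the basis.

The other S-polynomials (S(f_1,h_3), S(f_2,h_3)) all reduce to 0 modulo the current basis, so we have a Gröbner basis.
Inter-reduce: drop elements whose leading term is divisible by another's, tail-reduce, and make monic.
Reduced Gröbner basis: {x + 1, y² - ¼yz + ½y - 5/4}.
Label its elements g_1 = x + 1, g_2 = y² - ¼yz + ½y - 5/4.

Reduce p = 2xy + 5x - ¼z modulo G:
  leading term xy: subtract (2y)·g_1 from 2xy + 5x - ¼z → 5x - 2y - ¼z
  leading term x: subtract (5)·g_1 from 5x - 2y - ¼z → -2y - ¼z - 5
  leading term y: no divisor's leading term divides it; move -2y to the remainder.
  leading term z: no divisor's leading term divides it; move -¼z to the remainder.
  leading term 1: no divisor's leading term divides it; move -5 to the remainder.
  normal form = -2y - ¼z - 5.
The normal form is nonzero, so p ∉ I. Since p minus its normal form lies in I, I + (p) = I + (r) where r = -2y - ¼z - 5; decide whether this ideal is the whole ring.
Run Buchberger on G together with r (pairs among the g_i already reduce to 0 since G is a Gröbner basis):
g_1 = x + 1, LT = x.
g_2 = y² - ¼yz + ½y - 5/4, LT = y².
r = -2y - ¼z - 5, LT = y.

S(g_2,r): lcm = y². S = -⅜yz - 2y - 5/4.
  reduce S modulo (g_1, g_2, r):
  remainder 3/64z² + 19/16z + 15/4 ≠ 0; add m_4 = 3/64z² + 19/16z + 15/4 to the basis.

The other S-polynomials (S(g_1,g_2), S(g_1,r), S(g_1,m_4), S(g_2,m_4), S(r,m_4)) all reduce to 0 modulo the current basis, so we have a Gröbner basis.
Inter-reduce: drop elements whose leading term is divisible by another's, tail-reduce, and make monic.
Reduced Gröbner basis: {x + 1, y + ⅛z + 5/2, z² + 76/3z + 80}.
The reduced Gröbner basis of I + (p) is {x + 1, y + ⅛z + 5/2, z² + 76/3z + 80} ≠ {1}, a proper ideal, so the enlarged system stays consistent: p is independent of I, with normal form -2y - ¼z - 5.

Ideal membership is decidable via reduction modulo a Gröbner basis.

2xy + 5x - ¼z is independent of I; its normal form modulo I is -2y - ¼z - 5.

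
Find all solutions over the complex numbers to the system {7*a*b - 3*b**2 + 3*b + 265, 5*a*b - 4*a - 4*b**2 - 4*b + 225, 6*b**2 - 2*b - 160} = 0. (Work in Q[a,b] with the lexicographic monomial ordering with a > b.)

Compute a lex Gröbner basis by Buchberger's algorithm.
f_1 = 7*a*b - 3*b**2 + 3*b + 265, LT = a*b.
f_2 = 5*a*b - 4*a - 4*b**2 - 4*b + 225, LT = a*b.
f_3 = 6*b**2 - 2*b - 160, LT = b**2.

S(f_1,f_2): lcm = a*b. S = 4/5*a + 13/35*b**2 + 43/35*b - 50/7.
  leading term a: no divisor's leading term divides it; move 4/5*a to the remainder.
  leading term b**2: subtract (13/210)·f_3 from 13/35*b**2 + 43/35*b - 50/7 → 142/105*b + 58/21
  leading term b: no divisor's leading term divides it; move 142/105*b to the remainder.
  leading term 1: no divisor's leading term divides it; move 58/21 to the remainder.
  remainder 4/5*a + 142/105*b + 58/21 ≠ 0; add h_4 = 4/5*a + 142/105*b + 58/21 to the basis.

S(f_1,f_3): lcm = a*b**2. S = 1/3*a*b + 80/3*a - 3/7*b**3 + 3/7*b**2 + 265/7*b.
  leading term a*b: subtract (1/21)·f_1 from 1/3*a*b + 80/3*a - 3/7*b**3 + 3/7*b**2 + 265/7*b → 80/3*a - 3/7*b**3 + 4/7*b**2 + 264/7*b - 265/21
  leading term a: subtract (100/3)·h_4 from 80/3*a - 3/7*b**3 + 4/7*b**2 + 264/7*b - 265/21 → -3/7*b**3 + 4/7*b**2 - 464/63*b - 6595/63
  leading term b**3: subtract (-1/14*b)·f_3 from -3/7*b**3 + 4/7*b**2 - 464/63*b - 6595/63 → 3/7*b**2 - 1184/63*b - 6595/63
  leading term b**2: subtract (1/14)·f_3 from 3/7*b**2 - 1184/63*b - 6595/63 → -1175/63*b - 5875/63
  leading term b: no divisor's leading term divides it; move -1175/63*b to the remainder.
  leading term 1: no divisor's leading term divides it; move -5875/63 to the remainder.
  remainder -1175/63*b - 5875/63 ≠ 0; add h_5 = -1175/63*b - 5875/63 to the basis.

S(f_2,f_3): lcm = a*b**2. S = -7/15*a*b + 80/3*a - 4/5*b**3 - 4/5*b**2 + 45*b.
  leading term a*b: subtract (-1/15)·f_1 from -7/15*a*b + 80/3*a - 4/5*b**3 - 4/5*b**2 + 45*b → 80/3*a - 4/5*b**3 - b**2 + 226/5*b + 53/3
  leading term a: subtract (100/3)·h_4 from 80/3*a - 4/5*b**3 - b**2 + 226/5*b + 53/3 → -4/5*b**3 - b**2 + 38/315*b - 4687/63
  leading term b**3: subtract (-2/15*b)·f_3 from -4/5*b**3 - b**2 + 38/315*b - 4687/63 → -19/15*b**2 - 6682/315*b - 4687/63
  leading term b**2: subtract (-19/90)·f_3 from -19/15*b**2 - 6682/315*b - 4687/63 → -1363/63*b - 6815/63
  leading term b: subtract (29/25)·h_5 from -1363/63*b - 6815/63 → 0
  remainder 0.

S(f_1,h_4): lcm = a*b. S = -89/42*b**2 - 127/42*b + 265/7.
  leading term b**2: subtract (-89/252)·f_3 from -89/42*b**2 - 127/42*b + 265/7 → -235/63*b - 1175/63
  leading term b: subtract (1/5)·h_5 from -235/63*b - 1175/63 → 0
  remainder 0.

S(f_2,h_4): lcm = a*b. S = -4/5*a - 523/210*b**2 - 893/210*b + 45.
  leading term a: subtract (-1)·h_4 from -4/5*a - 523/210*b**2 - 893/210*b + 45 → -523/210*b**2 - 29/10*b + 1003/21
  leading term b**2: subtract (-523/1260)·f_3 from -523/210*b**2 - 29/10*b + 1003/21 → -235/63*b - 1175/63
  leading term b: subtract (1/5)·h_5 from -235/63*b - 1175/63 → 0
  remainder 0.

S(f_3,h_4): leading monomials are coprime, so the S-polynomial reduces to 0 (Buchberger's first criterion).
S(f_1,h_5): lcm = a*b. S = -5*a - 3/7*b**2 + 3/7*b + 265/7.
  leading term a: subtract (-25/4)·h_4 from -5*a - 3/7*b**2 + 3/7*b + 265/7 → -3/7*b**2 + 373/42*b + 2315/42
  leading term b**2: subtract (-1/14)·f_3 from -3/7*b**2 + 373/42*b + 2315/42 → 367/42*b + 1835/42
  leading term b: subtract (-1101/2350)·h_5 from 367/42*b + 1835/42 → 0
  remainder 0.

S(f_2,h_5): lcm = a*b. S = -29/5*a - 4/5*b**2 - 4/5*b + 45.
  leading term a: subtract (-29/4)·h_4 from -29/5*a - 4/5*b**2 - 4/5*b + 45 → -4/5*b**2 + 1891/210*b + 2731/42
  leading term b**2: subtract (-2/15)·f_3 from -4/5*b**2 + 1891/210*b + 2731/42 → 367/42*b + 1835/42
  leading term b: subtract (-1101/2350)·h_5 from 367/42*b + 1835/42 → 0
  remainder 0.

S(f_3,h_5): lcm = b**2. S = -16/3*b - 80/3.
  leading term b: subtract (336/1175)·h_5 from -16/3*b - 80/3 → 0
  remainder 0.

S(h_4,h_5): leading monomials are coprime, so the S-polynomial reduces to 0 (Buchberger's first criterion).
Every S-polynomial of the final basis reduces to 0, so we have a Gröbner basis.
Inter-reduce: drop elements whose leading term is divisible by another's, tail-reduce, and make monic.
Reduced Gröbner basis: {a - 5, b + 5}.

A lex Gröbner basis eliminates variables successively. Here b + 5 depends only on b, with roots {-5}; lifting each root through the earlier basis elements recovers the full solutions.
  b = -5: the earlier basis element becomes a - 5 = 0, giving a = 5 — point (5, -5).
Substituting each solution back into the original system confirms all equations vanish.

{(5, -5)}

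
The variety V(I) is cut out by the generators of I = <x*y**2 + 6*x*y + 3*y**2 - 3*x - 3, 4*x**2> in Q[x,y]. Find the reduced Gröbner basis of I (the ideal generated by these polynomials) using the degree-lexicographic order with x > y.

G = {y**3 + 1/3*y**2 + 16/9*x - y - 1/3, x**2, x*y + 1/2*y**2 - 1/3*x - 1/2}

Buchberger's algorithm terminates because the ascending chain of leading-term ideals stabilizes.

f_1 = x*y**2 + 6*x*y + 3*y**2 - 3*x - 3, LT = x*y**2.
f_2 = 4*x**2, LT = x**2.

S(f_1,f_2): lcm = x**2*y**2. S = 6*x**2*y + 3*x*y**2 - 3*x**2 - 3*x.
  leading term x**2*y: subtract (3/2*y)·f_2 from 6*x**2*y + 3*x*y**2 - 3*x**2 - 3*x → 3*x*y**2 - 3*x**2 - 3*x
  leading term x*y**2: subtract (3)·f_1 from 3*x*y**2 - 3*x**2 - 3*x → -3*x**2 - 18*x*y - 9*y**2 + 6*x + 9
  leading term x**2: subtract (-3/4)·f_2 from -3*x**2 - 18*x*y - 9*y**2 + 6*x + 9 → -18*x*y - 9*y**2 + 6*x + 9
  leading term x*y: no divisor's leading term divides it; move -18*x*y to the remainder.
  leading term y**2: no divisor's leading term divides it; move -9*y**2 to the remainder.
  leading term x: no divisor's leading term divides it; move 6*x to the remainder.
  leading term 1: no divisor's leading term divides it; move 9 to the remainder.
  remainder -18*x*y - 9*y**2 + 6*x + 9 ≠ 0; add g_3 = -18*x*y - 9*y**2 + 6*x + 9 to the basis.

S(f_1,g_3): lcm = x*y**2. S = -1/2*y**3 + 19/3*x*y + 3*y**2 - 3*x + 1/2*y - 3.
  leading term y**3: no divisor's leading term divides it; move -1/2*y**3 to the remainder.
  leading term x*y: subtract (-19/54)·g_3 from 19/3*x*y + 3*y**2 - 3*x + 1/2*y - 3 → -1/6*y**2 - 8/9*x + 1/2*y + 1/6
  leading term y**2: no divisor's leading term divides it; move -1/6*y**2 to the remainder.
  leading term x: no divisor's leading term divides it; move -8/9*x to the remainder.
  leading term y: no divisor's leading term divides it; move 1/2*y to the remainder.
  leading term 1: no divisor's leading term divides it; move 1/6 to the remainder.
  remainder -1/2*y**3 - 1/6*y**2 - 8/9*x + 1/2*y + 1/6 ≠ 0; add g_4 = -1/2*y**3 - 1/6*y**2 - 8/9*x + 1/2*y + 1/6 to the basis.

The other S-polynomials (S(f_2,g_3), S(f_1,g_4), S(f_2,g_4), S(g_3,g_4)) all reduce to 0 modulo the current basis, so we have a Gröbner basis.
Inter-reduce: drop elements whose leading term is divisible by another's, tail-reduce, and make monic.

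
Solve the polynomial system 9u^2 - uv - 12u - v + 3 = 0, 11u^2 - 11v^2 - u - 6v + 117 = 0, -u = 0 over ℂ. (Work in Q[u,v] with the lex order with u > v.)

{(0, 3)}

Compute a lex Gröbner basis by Buchberger's algorithm.
f_1 = 9u^2 - uv - 12u - v + 3, LT = u^2.
f_2 = 11u^2 - u - 11v^2 - 6v + 117, LT = u^2.
f_3 = -u, LT = u.

S(f_1,f_2): lcm = u^2. S = -1/9uv - 41/33u + v^2 + 43/99v - 340/33.
  leading term uv: subtract (1/9v)·f_3 from -1/9uv - 41/33u + v^2 + 43/99v - 340/33 → -41/33u + v^2 + 43/99v - 340/33
  leading term u: subtract (41/33)·f_3 from -41/33u + v^2 + 43/99v - 340/33 → v^2 + 43/99v - 340/33
  leading term v^2: no divisor's leading term divides it; move v^2 to the remainder.
  leading term v: no divisor's leading term divides it; move 43/99v to the remainder.
  leading term 1: no divisor's leading term divides it; move -340/33 to the remainder.
  remainder v^2 + 43/99v - 340/33 ≠ 0; add h_4 = v^2 + 43/99v - 340/33 to the basis.

S(f_1,f_3): lcm = u^2. S = -1/9uv - 4/3u - 1/9v + 1/3.
  leading term uv: subtract (1/9v)·f_3 from -1/9uv - 4/3u - 1/9v + 1/3 → -4/3u - 1/9v + 1/3
  leading term u: subtract (4/3)·f_3 from -4/3u - 1/9v + 1/3 → -1/9v + 1/3
  leading term v: no divisor's leading term divides it; move -1/9v to the remainder.
  leading term 1: no divisor's leading term divides it; move 1/3 to the remainder.
  remainder -1/9v + 1/3 ≠ 0; add h_5 = -1/9v + 1/3 to the basis.

The other S-polynomials (S(f_2,f_3), S(f_1,h_4), S(f_2,h_4), S(f_3,h_4), S(f_1,h_5), S(f_2,h_5), S(f_3,h_5), S(h_4,h_5)) all reduce to 0 modulo the current basis, so we have a Gröbner basis.
Inter-reduce: drop elements whose leading term is divisible by another's, tail-reduce, and make monic.
Reduced Gröbner basis: {u, v - 3}.

The lex basis is triangular: the last element involves only v. Solving v - 3 = 0 gives v ∈ {3}; substituting each value into the earlier elements determines the remaining variables.
  v = 3: the earlier basis element becomes u = 0, giving u = 0 — point (0, 3).
Substituting each solution back into the original system confirms all equations vanish.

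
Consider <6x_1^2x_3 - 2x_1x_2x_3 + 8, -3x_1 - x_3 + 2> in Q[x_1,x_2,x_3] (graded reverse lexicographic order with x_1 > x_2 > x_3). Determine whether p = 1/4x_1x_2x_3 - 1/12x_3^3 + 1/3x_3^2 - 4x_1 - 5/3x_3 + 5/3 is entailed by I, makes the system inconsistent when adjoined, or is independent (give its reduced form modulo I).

1/4x_1x_2x_3 - 1/12x_3^3 + 1/3x_3^2 - 4x_1 - 5/3x_3 + 5/3 lies in I (it reduces to 0).

First compute the reduced Gröbner basis of I by Buchberger's algorithm.
f_1 = 6x_1^2x_3 - 2x_1x_2x_3 + 8, LT = x_1^2x_3.
f_2 = -3x_1 - x_3 + 2, LT = x_1.

S(f_1,f_2): lcm = x_1^2x_3. S = -1/3x_1x_2x_3 - 1/3x_1x_3^2 + 2/3x_1x_3 + 4/3.
  leading term x_1x_2x_3: subtract (1/9x_2x_3)·f_2 from -1/3x_1x_2x_3 - 1/3x_1x_3^2 + 2/3x_1x_3 + 4/3 → -1/3x_1x_3^2 + 1/9x_2x_3^2 + 2/3x_1x_3 - 2/9x_2x_3 + 4/3
  leading term x_1x_3^2: subtract (1/9x_3^2)·f_2 from -1/3x_1x_3^2 + 1/9x_2x_3^2 + 2/3x_1x_3 - 2/9x_2x_3 + 4/3 → 1/9x_2x_3^2 + 1/9x_3^3 + 2/3x_1x_3 - 2/9x_2x_3 - 2/9x_3^2 + 4/3
  leading term x_2x_3^2: no divisor's leading term divides it; move 1/9x_2x_3^2 to the remainder.
  leading term x_3^3: no divisor's leading term divides it; move 1/9x_3^3 to the remainder.
  leading term x_1x_3: subtract (-2/9x_3)·f_2 from 2/3x_1x_3 - 2/9x_2x_3 - 2/9x_3^2 + 4/3 → -2/9x_2x_3 - 4/9x_3^2 + 4/9x_3 + 4/3
  leading term x_2x_3: no divisor's leading term divides it; move -2/9x_2x_3 to the remainder.
  leading term x_3^2: no divisor's leading term divides it; move -4/9x_3^2 to the remainder.
  leading term x_3: no divisor's leading term divides it; move 4/9x_3 to the remainder.
  leading term 1: no divisor's leading term divides it; move 4/3 to the remainder.
  remainder 1/9x_2x_3^2 + 1/9x_3^3 - 2/9x_2x_3 - 4/9x_3^2 + 4/9x_3 + 4/3 ≠ 0; add h_3 = 1/9x_2x_3^2 + 1/9x_3^3 - 2/9x_2x_3 - 4/9x_3^2 + 4/9x_3 + 4/3 to the basis.

S(f_1,h_3): lcm = x_1^2x_2x_3^2. S = -1/3x_1x_2^2x_3^2 - x_1^2x_3^3 + 2x_1^2x_2x_3 + 4x_1^2x_3^2 - 4x_1^2x_3 - 12x_1^2 + 4/3x_2x_3.
  leading term x_1x_2^2x_3^2: subtract (1/9x_2^2x_3^2)·f_2 from -1/3x_1x_2^2x_3^2 - x_1^2x_3^3 + 2x_1^2x_2x_3 + 4x_1^2x_3^2 - 4x_1^2x_3 - 12x_1^2 + 4/3x_2x_3 → -x_1^2x_3^3 + 1/9x_2^2x_3^3 + 2x_1^2x_2x_3 + 4x_1^2x_3^2 - 2/9x_2^2x_3^2 - 4x_1^2x_3 - 12x_1^2 + 4/3x_2x_3
  leading term x_1^2x_3^3: subtract (-1/6x_3^2)·f_1 from -x_1^2x_3^3 + 1/9x_2^2x_3^3 + 2x_1^2x_2x_3 + 4x_1^2x_3^2 - 2/9x_2^2x_3^2 - 4x_1^2x_3 - 12x_1^2 + 4/3x_2x_3 → -1/3x_1x_2x_3^3 + 1/9x_2^2x_3^3 + 2x_1^2x_2x_3 + 4x_1^2x_3^2 - 2/9x_2^2x_3^2 - 4x_1^2x_3 - 12x_1^2 + 4/3x_2x_3 + 4/3x_3^2
  leading term x_1x_2x_3^3: subtract (1/9x_2x_3^3)·f_2 from -1/3x_1x_2x_3^3 + 1/9x_2^2x_3^3 + 2x_1^2x_2x_3 + 4x_1^2x_3^2 - 2/9x_2^2x_3^2 - 4x_1^2x_3 - 12x_1^2 + 4/3x_2x_3 + 4/3x_3^2 → 1/9x_2^2x_3^3 + 1/9x_2x_3^4 + 2x_1^2x_2x_3 + 4x_1^2x_3^2 - 2/9x_2^2x_3^2 - 2/9x_2x_3^3 - 4x_1^2x_3 - 12x_1^2 + 4/3x_2x_3 + 4/3x_3^2
  leading term x_2^2x_3^3: subtract (x_2x_3)·h_3 from 1/9x_2^2x_3^3 + 1/9x_2x_3^4 + 2x_1^2x_2x_3 + 4x_1^2x_3^2 - 2/9x_2^2x_3^2 - 2/9x_2x_3^3 - 4x_1^2x_3 - 12x_1^2 + 4/3x_2x_3 + 4/3x_3^2 → 2x_1^2x_2x_3 + 4x_1^2x_3^2 + 2/9x_2x_3^3 - 4x_1^2x_3 - 4/9x_2x_3^2 - 12x_1^2 + 4/3x_3^2
  leading term x_1^2x_2x_3: subtract (1/3x_2)·f_1 from 2x_1^2x_2x_3 + 4x_1^2x_3^2 + 2/9x_2x_3^3 - 4x_1^2x_3 - 4/9x_2x_3^2 - 12x_1^2 + 4/3x_3^2 → 2/3x_1x_2^2x_3 + 4x_1^2x_3^2 + 2/9x_2x_3^3 - 4x_1^2x_3 - 4/9x_2x_3^2 - 12x_1^2 + 4/3x_3^2 - 8/3x_2
  leading term x_1x_2^2x_3: subtract (-2/9x_2^2x_3)·f_2 from 2/3x_1x_2^2x_3 + 4x_1^2x_3^2 + 2/9x_2x_3^3 - 4x_1^2x_3 - 4/9x_2x_3^2 - 12x_1^2 + 4/3x_3^2 - 8/3x_2 → 4x_1^2x_3^2 - 2/9x_2^2x_3^2 + 2/9x_2x_3^3 - 4x_1^2x_3 + 4/9x_2^2x_3 - 4/9x_2x_3^2 - 12x_1^2 + 4/3x_3^2 - 8/3x_2
  leading term x_1^2x_3^2: subtract (2/3x_3)·f_1 from 4x_1^2x_3^2 - 2/9x_2^2x_3^2 + 2/9x_2x_3^3 - 4x_1^2x_3 + 4/9x_2^2x_3 - 4/9x_2x_3^2 - 12x_1^2 + 4/3x_3^2 - 8/3x_2 → 4/3x_1x_2x_3^2 - 2/9x_2^2x_3^2 + 2/9x_2x_3^3 - 4x_1^2x_3 + 4/9x_2^2x_3 - 4/9x_2x_3^2 - 12x_1^2 + 4/3x_3^2 - 8/3x_2 - 16/3x_3
  leading term x_1x_2x_3^2: subtract (-4/9x_2x_3^2)·f_2 from 4/3x_1x_2x_3^2 - 2/9x_2^2x_3^2 + 2/9x_2x_3^3 - 4x_1^2x_3 + 4/9x_2^2x_3 - 4/9x_2x_3^2 - 12x_1^2 + 4/3x_3^2 - 8/3x_2 - 16/3x_3 → -2/9x_2^2x_3^2 - 2/9x_2x_3^3 - 4x_1^2x_3 + 4/9x_2^2x_3 + 4/9x_2x_3^2 - 12x_1^2 + 4/3x_3^2 - 8/3x_2 - 16/3x_3
  leading term x_2^2x_3^2: subtract (-2x_2)·h_3 from -2/9x_2^2x_3^2 - 2/9x_2x_3^3 - 4x_1^2x_3 + 4/9x_2^2x_3 + 4/9x_2x_3^2 - 12x_1^2 + 4/3x_3^2 - 8/3x_2 - 16/3x_3 → -4x_1^2x_3 - 4/9x_2x_3^2 - 12x_1^2 + 8/9x_2x_3 + 4/3x_3^2 - 16/3x_3
  leading term x_1^2x_3: subtract (-2/3)·f_1 from -4x_1^2x_3 - 4/9x_2x_3^2 - 12x_1^2 + 8/9x_2x_3 + 4/3x_3^2 - 16/3x_3 → -4/3x_1x_2x_3 - 4/9x_2x_3^2 - 12x_1^2 + 8/9x_2x_3 + 4/3x_3^2 - 16/3x_3 + 16/3
  leading term x_1x_2x_3: subtract (4/9x_2x_3)·f_2 from -4/3x_1x_2x_3 - 4/9x_2x_3^2 - 12x_1^2 + 8/9x_2x_3 + 4/3x_3^2 - 16/3x_3 + 16/3 → -12x_1^2 + 4/3x_3^2 - 16/3x_3 + 16/3
  leading term x_1^2: subtract (4x_1)·f_2 from -12x_1^2 + 4/3x_3^2 - 16/3x_3 + 16/3 → 4x_1x_3 + 4/3x_3^2 - 8x_1 - 16/3x_3 + 16/3
  leading term x_1x_3: subtract (-4/3x_3)·f_2 from 4x_1x_3 + 4/3x_3^2 - 8x_1 - 16/3x_3 + 16/3 → -8x_1 - 8/3x_3 + 16/3
  leading term x_1: subtract (8/3)·f_2 from -8x_1 - 8/3x_3 + 16/3 → 0
  remainder 0.

S(f_2,h_3): leading monomials are coprime, so the S-polynomial reduces to 0 (Buchberger's first criterion).
Every S-polynomial of the final basis reduces to 0, so we have a Gröbner basis.
Inter-reduce: drop elements whose leading term is divisible by another's, tail-reduce, and make monic.
Reduced Gröbner basis: {x_2x_3^2 + x_3^3 - 2x_2x_3 - 4x_3^2 + 4x_3 + 12, x_1 + 1/3x_3 - 2/3}.
Label its elements g_1 = x_2x_3^2 + x_3^3 - 2x_2x_3 - 4x_3^2 + 4x_3 + 12, g_2 = x_1 + 1/3x_3 - 2/3.

Reduce p = 1/4x_1x_2x_3 - 1/12x_3^3 + 1/3x_3^2 - 4x_1 - 5/3x_3 + 5/3 modulo G:
  leading term x_1x_2x_3: subtract (1/4x_2x_3)·g_2 from 1/4x_1x_2x_3 - 1/12x_3^3 + 1/3x_3^2 - 4x_1 - 5/3x_3 + 5/3 → -1/12x_2x_3^2 - 1/12x_3^3 + 1/6x_2x_3 + 1/3x_3^2 - 4x_1 - 5/3x_3 + 5/3
  leading term x_2x_3^2: subtract (-1/12)·g_1 from -1/12x_2x_3^2 - 1/12x_3^3 + 1/6x_2x_3 + 1/3x_3^2 - 4x_1 - 5/3x_3 + 5/3 → -4x_1 - 4/3x_3 + 8/3
  leading term x_1: subtract (-4)·g_2 from -4x_1 - 4/3x_3 + 8/3 → 0
  normal form = 0.
Since the normal form is 0, p ∈ I.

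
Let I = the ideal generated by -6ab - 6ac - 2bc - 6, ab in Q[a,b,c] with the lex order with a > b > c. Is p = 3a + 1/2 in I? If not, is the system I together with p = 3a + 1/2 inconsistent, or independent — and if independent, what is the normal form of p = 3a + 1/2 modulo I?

First compute the reduced Gröbner basis of I by Buchberger's algorithm.
f_1 = -6ab - 6ac - 2bc - 6, LT = ab.
f_2 = ab, LT = ab.

S(f_1,f_2): lcm = ab. S = ac + 1/3bc + 1.
  leading term ac: no divisor's leading term divides it; move ac to the remainder.
  leading term bc: no divisor's leading term divides it; move 1/3bc to the remainder.
  leading term 1: no divisor's leading term divides it; move 1 to the remainder.
  remainder ac + 1/3bc + 1 ≠ 0; add h_3 = ac + 1/3bc + 1 to the basis.

S(f_1,h_3): lcm = abc. S = ac^2 - 1/3b^2c + 1/3bc^2 - b + c.
  leading term ac^2: subtract (c)·h_3 from ac^2 - 1/3b^2c + 1/3bc^2 - b + c → -1/3b^2c - b
  leading term b^2c: no divisor's leading term divides it; move -1/3b^2c to the remainder.
  leading term b: no divisor's leading term divides it; move -b to the remainder.
  remainder -1/3b^2c - b ≠ 0; add h_4 = -1/3b^2c - b to the basis.

The other S-polynomials (S(f_2,h_3), S(f_1,h_4), S(f_2,h_4), S(h_3,h_4)) all reduce to 0 modulo the current basis, so we have a Gröbner basis.
Inter-reduce: drop elements whose leading term is divisible by another's, tail-reduce, and make monic.
Reduced Gröbner basis: {ab, ac + 1/3bc + 1, b^2c + 3b}.
Label its elements g_1 = ab, g_2 = ac + 1/3bc + 1, g_3 = b^2c + 3b.

Reduce p = 3a + 1/2 modulo G:
  leading term a: no divisor's leading term divides it; move 3a to the remainder.
  leading term 1: no divisor's leading term divides it; move 1/2 to the remainder.
  normal form = 3a + 1/2.
The normal form is nonzero, so p ∉ I. Since p minus its normal form lies in I, I + (p) = I + (r) where r = 3a + 1/2; decide whether this ideal is the whole ring.
Run Buchberger on G together with r (pairs among the g_i already reduce to 0 since G is a Gröbner basis):
g_1 = ab, LT = ab.
g_2 = ac + 1/3bc + 1, LT = ac.
g_3 = b^2c + 3b, LT = b^2c.
r = 3a + 1/2, LT = a.

S(g_1,r): lcm = ab. S = -1/6b.
  leading term b: no divisor's leading term divides it; move -1/6b to the remainder.
  remainder -1/6b ≠ 0; add m_5 = -1/6b to the basis.

S(g_2,r): lcm = ac. S = 1/3bc - 1/6c + 1.
  leading term bc: subtract (-2c)·m_5 from 1/3bc - 1/6c + 1 → -1/6c + 1
  leading term c: no divisor's leading term divides it; move -1/6c to the remainder.
  leading term 1: no divisor's leading term divides it; move 1 to the remainder.
  remainder -1/6c + 1 ≠ 0; add m_6 = -1/6c + 1 to the basis.

The other S-polynomials (S(g_1,g_2), S(g_1,g_3), S(g_2,g_3), S(g_3,r), S(g_1,m_5), S(g_2,m_5), S(g_3,m_5), S(r,m_5), S(g_1,m_6), S(g_2,m_6), S(g_3,m_6), S(r,m_6), S(m_5,m_6)) all reduce to 0 modulo the current basis, so we have a Gröbner basis.
Inter-reduce: drop elements whose leading term is divisible by another's, tail-reduce, and make monic.
Reduced Gröbner basis: {a + 1/6, b, c - 6}.
The reduced Gröbner basis of I + (p) is {a + 1/6, b, c - 6} ≠ {1}, a proper ideal, so the enlarged system stays consistent: p is independent of I, with normal form 3a + 1/2.

3a + 1/2 is independent of I; its normal form modulo I is 3a + 1/2.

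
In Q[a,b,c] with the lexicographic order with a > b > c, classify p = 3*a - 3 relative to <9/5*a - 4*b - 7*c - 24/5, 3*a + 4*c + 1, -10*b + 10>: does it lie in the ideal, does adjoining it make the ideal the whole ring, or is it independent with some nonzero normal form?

3*a - 3 lies in I (it reduces to 0).

First compute the reduced Gröbner basis of I by Buchberger's algorithm.
f_1 = 9/5*a - 4*b - 7*c - 24/5, LT = a.
f_2 = 3*a + 4*c + 1, LT = a.
f_3 = -10*b + 10, LT = b.

S(f_1,f_2): lcm = a. S = -20/9*b - 47/9*c - 3.
  reduce S modulo (f_1, f_2, f_3):
  remainder -47/9*c - 47/9 ≠ 0; add h_4 = -47/9*c - 47/9 to the basis.

The other S-polynomials (S(f_1,f_3), S(f_2,f_3), S(f_1,h_4), S(f_2,h_4), S(f_3,h_4)) all reduce to 0 modulo the current basis, so we have a Gröbner basis.
Inter-reduce: drop elements whose leading term is divisible by another's, tail-reduce, and make monic.
Reduced Gröbner basis: {a - 1, b - 1, c + 1}.
Label its elements g_1 = a - 1, g_2 = b - 1, g_3 = c + 1.

Reduce p = 3*a - 3 modulo G:
  leading term a: subtract (3)·g_1 from 3*a - 3 → 0
  normal form = 0.
Since the normal form is 0, p ∈ I.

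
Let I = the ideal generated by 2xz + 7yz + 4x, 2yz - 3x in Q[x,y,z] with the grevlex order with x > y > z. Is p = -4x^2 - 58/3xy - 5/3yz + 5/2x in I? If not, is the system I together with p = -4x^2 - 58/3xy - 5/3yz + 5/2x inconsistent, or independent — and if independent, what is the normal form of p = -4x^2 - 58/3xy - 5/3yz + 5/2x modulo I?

First compute the reduced Gröbner basis of I by Buchberger's algorithm.
f_1 = 2xz + 7yz + 4x, LT = xz.
f_2 = 2yz - 3x, LT = yz.

S(f_1,f_2): lcm = xyz. S = 7/2y^2z + 3/2x^2 + 2xy.
  reduce S modulo (f_1, f_2):
  remainder 3/2x^2 + 29/4xy ≠ 0; add h_3 = 3/2x^2 + 29/4xy to the basis.

The other S-polynomials (S(f_1,h_3), S(f_2,h_3)) all reduce to 0 modulo the current basis, so we have a Gröbner basis.
Inter-reduce: drop elements whose leading term is divisible by another's, tail-reduce, and make monic.
Reduced Gröbner basis: {x^2 + 29/6xy, xz + 29/4x, yz - 3/2x}.
Label its elements g_1 = x^2 + 29/6xy, g_2 = xz + 29/4x, g_3 = yz - 3/2x.

Reduce p = -4x^2 - 58/3xy - 5/3yz + 5/2x modulo G:
  leading term x^2: subtract (-4)·g_1 from -4x^2 - 58/3xy - 5/3yz + 5/2x → -5/3yz + 5/2x
  leading term yz: subtract (-5/3)·g_3 from -5/3yz + 5/2x → 0
  normal form = 0.
Since the normal form is 0, p ∈ I.

-4x^2 - 58/3xy - 5/3yz + 5/2x lies in I (it reduces to 0).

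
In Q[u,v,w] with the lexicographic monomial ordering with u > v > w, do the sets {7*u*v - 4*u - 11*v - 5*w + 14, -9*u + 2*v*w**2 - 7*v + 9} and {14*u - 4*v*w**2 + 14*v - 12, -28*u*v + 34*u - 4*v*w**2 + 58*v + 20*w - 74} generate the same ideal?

For a fixed monomial order, each ideal has a unique reduced Gröbner basis; comparing bases decides equality.
Buchberger on the first generating set:
f_1 = 7*u*v - 4*u - 11*v - 5*w + 14, LT = u*v.
f_2 = -9*u + 2*v*w**2 - 7*v + 9, LT = u.

S(f_1,f_2): lcm = u*v. S = -4/7*u + 2/9*v**2*w**2 - 7/9*v**2 - 4/7*v - 5/7*w + 2.
  reduce S modulo (f_1, f_2):
  remainder 2/9*v**2*w**2 - 7/9*v**2 - 8/63*v*w**2 - 8/63*v - 5/7*w + 10/7 ≠ 0; add g_3 = 2/9*v**2*w**2 - 7/9*v**2 - 8/63*v*w**2 - 8/63*v - 5/7*w + 10/7 to the basis.

The other S-polynomials (S(f_1,g_3), S(f_2,g_3)) all reduce to 0 modulo the current basis, so we have a Gröbner basis.
Inter-reduce: drop elements whose leading term is divisible by another's, tail-reduce, and make monic.
Reduced Gröbner basis: {u - 2/9*v*w**2 + 7/9*v - 1, v**2*w**2 - 7/2*v**2 - 4/7*v*w**2 - 4/7*v - 45/14*w + 45/7}.

Buchberger on the second generating set:
h_1 = 14*u - 4*v*w**2 + 14*v - 12, LT = u.
h_2 = -28*u*v + 34*u - 4*v*w**2 + 58*v + 20*w - 74, LT = u*v.

S(h_1,h_2): lcm = u*v. S = 17/14*u - 2/7*v**2*w**2 + v**2 - 1/7*v*w**2 + 17/14*v + 5/7*w - 37/14.
  reduce S modulo (h_1, h_2):
  remainder -2/7*v**2*w**2 + v**2 + 10/49*v*w**2 + 5/7*w - 157/98 ≠ 0; add k_3 = -2/7*v**2*w**2 + v**2 + 10/49*v*w**2 + 5/7*w - 157/98 to the basis.

The other S-polynomials (S(h_1,k_3), S(h_2,k_3)) all reduce to 0 modulo the current basis, so we have a Gröbner basis.
Inter-reduce: drop elements whose leading term is divisible by another's, tail-reduce, and make monic.
Reduced Gröbner basis: {u - 2/7*v*w**2 + v - 6/7, v**2*w**2 - 7/2*v**2 - 5/7*v*w**2 - 5/2*w + 157/28}.

The bases are distinct; the ideals are different.
The choice of monomial ordering does not affect the verdict — as long as both bases are computed under the same ordering, their equality decides ideal equality.

No, the ideals differ.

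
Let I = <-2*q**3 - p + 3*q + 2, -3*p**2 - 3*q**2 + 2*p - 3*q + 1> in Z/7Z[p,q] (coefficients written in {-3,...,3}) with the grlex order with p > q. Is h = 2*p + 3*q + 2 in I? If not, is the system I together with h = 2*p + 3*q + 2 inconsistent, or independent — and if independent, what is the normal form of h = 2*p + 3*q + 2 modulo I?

First compute the reduced Gröbner basis of I by Buchberger's algorithm.
f_1 = -2*q**3 - p + 3*q + 2, LT = q**3.
f_2 = -3*p**2 - 3*q**2 + 2*p - 3*q + 1, LT = p**2.

The S-polynomials (S(f_1,f_2)) all reduce to 0 modulo the current basis, so we have a Gröbner basis.
Inter-reduce: drop elements whose leading term is divisible by another's, tail-reduce, and make monic.
Reduced Gröbner basis: {q**3 - 3*p + 2*q - 1, p**2 + q**2 - 3*p + q + 2}.
Label its elements g_1 = q**3 - 3*p + 2*q - 1, g_2 = p**2 + q**2 - 3*p + q + 2.

Reduce h = 2*p + 3*q + 2 modulo G:
  leading term p: no divisor's leading term divides it; move 2*p to the remainder.
  leading term q: no divisor's leading term divides it; move 3*q to the remainder.
  leading term 1: no divisor's leading term divides it; move 2 to the remainder.
  normal form = 2*p + 3*q + 2.
The normal form is nonzero, so h ∉ I. Since h minus its normal form lies in I, I + (h) = I + (r) where r = 2*p + 3*q + 2; decide whether this ideal is the whole ring.
Run Buchberger on G together with r (pairs among the g_i already reduce to 0 since G is a Gröbner basis):
g_1 = q**3 - 3*p + 2*q - 1, LT = q**3.
g_2 = p**2 + q**2 - 3*p + q + 2, LT = p**2.
r = 2*p + 3*q + 2, LT = p.

S(g_2,r): lcm = p**2. S = 2*p*q + q**2 + 3*p + q + 2.
  leading term p*q: subtract (q)·r from 2*p*q + q**2 + 3*p + q + 2 → -2*q**2 + 3*p - q + 2
  leading term q**2: no divisor's leading term divides it; move -2*q**2 to the remainder.
  leading term p: subtract (-2)·r from 3*p - q + 2 → -2*q - 1
  leading term q: no divisor's leading term divides it; move -2*q to the remainder.
  leading term 1: no divisor's leading term divides it; move -1 to the remainder.
  remainder -2*q**2 - 2*q - 1 ≠ 0; add m_4 = -2*q**2 - 2*q - 1 to the basis.

S(g_1,m_4): lcm = q**3. S = -q**2 - 3*p - 2*q - 1.
  leading term q**2: subtract (-3)·m_4 from -q**2 - 3*p - 2*q - 1 → -3*p - q + 3
  leading term p: subtract (2)·r from -3*p - q + 3 → -1
  leading term 1: no divisor's leading term divides it; move -1 to the remainder.
  remainder -1 ≠ 0; add m_5 = -1 to the basis.

The other S-polynomials (S(g_1,g_2), S(g_1,r), S(g_2,m_4), S(r,m_4), S(g_1,m_5), S(g_2,m_5), S(r,m_5), S(m_4,m_5)) all reduce to 0 modulo the current basis, so we have a Gröbner basis.
Inter-reduce: drop elements whose leading term is divisible by another's, tail-reduce, and make monic.
Reduced Gröbner basis: {1}.
The reduced Gröbner basis of I + (h) is {1}: the ideal is the whole ring, so the enlarged system has no common solution — adjoining h is inconsistent.

The remainder on division by a Gröbner basis is unique — it is the normal form.

Adjoining 2*p + 3*q + 2 makes the ideal the whole ring: the system is inconsistent.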